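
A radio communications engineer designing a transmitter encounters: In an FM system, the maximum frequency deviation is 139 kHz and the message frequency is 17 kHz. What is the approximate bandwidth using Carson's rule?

Carson's rule: BW = 2*(delta_f + f_m)
= 2*(139 + 17) kHz = 312 kHz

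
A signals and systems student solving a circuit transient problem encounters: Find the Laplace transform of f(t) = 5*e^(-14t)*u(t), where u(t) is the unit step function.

Standard Laplace transform pair:
e^(-at)*u(t) <-> 1/(s+a)
With a = 14: L{5*e^(-14t)*u(t)} = 5/(s+14), ROC: Re(s) > -14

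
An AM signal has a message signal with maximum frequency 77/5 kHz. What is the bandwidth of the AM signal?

In AM (double-sideband), the bandwidth is twice the message frequency.
BW = 2 * f_m = 2 * 77/5 kHz = 154/5 kHz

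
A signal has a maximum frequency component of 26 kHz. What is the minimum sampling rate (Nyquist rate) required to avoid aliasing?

By the Nyquist-Shannon sampling theorem,
the minimum sampling rate (Nyquist rate) must be at least 2 * f_max.
Nyquist rate = 2 * 26 kHz = 52 kHz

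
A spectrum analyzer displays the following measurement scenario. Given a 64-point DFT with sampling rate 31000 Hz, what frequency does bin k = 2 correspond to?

The frequency of DFT bin k is: f_k = k * f_s / N
f_2 = 2 * 31000 / 64 = 3875/4 Hz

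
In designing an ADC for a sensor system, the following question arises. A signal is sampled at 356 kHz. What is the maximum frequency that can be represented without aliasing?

The maximum frequency that can be represented without aliasing
is the Nyquist frequency: f_max = f_s / 2 = 356 kHz / 2 = 178 kHz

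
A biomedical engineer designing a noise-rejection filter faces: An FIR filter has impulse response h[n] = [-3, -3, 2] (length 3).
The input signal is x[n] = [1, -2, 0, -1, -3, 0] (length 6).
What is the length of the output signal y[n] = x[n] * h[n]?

For linear convolution, the output length is:
len(y) = len(x) + len(h) - 1 = 6 + 3 - 1 = 8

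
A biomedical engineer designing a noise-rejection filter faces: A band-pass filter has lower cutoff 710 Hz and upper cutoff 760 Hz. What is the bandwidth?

Bandwidth = f_high - f_low
= 760 Hz - 710 Hz = 50 Hz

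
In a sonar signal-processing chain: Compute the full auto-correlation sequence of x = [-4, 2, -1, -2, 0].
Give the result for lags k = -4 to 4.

r_xx[k] = sum_m x[m]*x[m+k], indexed from 0, for k = -4 to 4:
  r_xx[-4] = x[4]*x[0] = 0
  r_xx[-3] = x[3]*x[0] + x[4]*x[1] = 8
  r_xx[-2] = x[2]*x[0] + x[3]*x[1] + x[4]*x[2] = 0
  r_xx[-1] = x[1]*x[0] + x[2]*x[1] + x[3]*x[2] + x[4]*x[3] = -8
  r_xx[0] = x[0]*x[0] + x[1]*x[1] + x[2]*x[2] + x[3]*x[3] + x[4]*x[4] = 25
  r_xx[1] = x[0]*x[1] + x[1]*x[2] + x[2]*x[3] + x[3]*x[4] = -8
  r_xx[2] = x[0]*x[2] + x[1]*x[3] + x[2]*x[4] = 0
  r_xx[3] = x[0]*x[3] + x[1]*x[4] = 8
  r_xx[4] = x[0]*x[4] = 0
r_xx = [0, 8, 0, -8, 25, -8, 0, 8, 0]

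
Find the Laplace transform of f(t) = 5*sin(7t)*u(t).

Standard pair: sin(wt)*u(t) <-> w/(s^2+w^2)
With w = 7: L{5*sin(7t)*u(t)} = 35/(s^2+49)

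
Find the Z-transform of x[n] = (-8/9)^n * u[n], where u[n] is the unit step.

The Z-transform of a^n * u[n] is z/(z-a) for |z| > |a|.
Here a = -8/9, so X(z) = z/(z - (-8/9)) = 9z/(9z + 8)
ROC: |z| > 8/9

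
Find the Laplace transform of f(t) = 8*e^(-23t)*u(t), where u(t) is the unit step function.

Standard Laplace transform pair:
e^(-at)*u(t) <-> 1/(s+a)
With a = 23: L{8*e^(-23t)*u(t)} = 8/(s+23), ROC: Re(s) > -23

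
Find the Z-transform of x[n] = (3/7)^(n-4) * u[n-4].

Time-shifting property: if X(z) = Z{x[n]}, then Z{x[n-d]} = z^(-d) * X(z)
X(z) = z/(z - 3/7) for x[n] = (3/7)^n * u[n]
Z{x[n-4]} = z^(-4) * z/(z - 3/7) = z^(-3)/(z - 3/7)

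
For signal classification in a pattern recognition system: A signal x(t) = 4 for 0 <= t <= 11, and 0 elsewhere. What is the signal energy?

Energy = integral of |x(t)|^2 dt over the signal duration
= 4^2 * 11 = 16 * 11 = 176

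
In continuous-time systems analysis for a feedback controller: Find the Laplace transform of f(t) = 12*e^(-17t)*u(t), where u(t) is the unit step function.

Standard Laplace transform pair:
e^(-at)*u(t) <-> 1/(s+a)
With a = 17: L{12*e^(-17t)*u(t)} = 12/(s+17), ROC: Re(s) > -17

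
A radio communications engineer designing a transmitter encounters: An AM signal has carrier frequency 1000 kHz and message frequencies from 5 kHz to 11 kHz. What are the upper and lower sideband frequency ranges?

Upper sideband (USB) = fc + [fm_low, fm_high] = 1000 + [5, 11] = [1005, 1011] kHz
Lower sideband (LSB) = fc - [fm_high, fm_low] = 1000 - [11, 5] = [989, 995] kHz
Total occupied spectrum: 989 kHz to 1011 kHz (plus carrier at 1000 kHz)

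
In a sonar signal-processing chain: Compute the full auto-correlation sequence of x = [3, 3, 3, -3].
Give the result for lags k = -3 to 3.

r_xx[k] = sum_m x[m]*x[m+k], indexed from 0, for k = -3 to 3:
  r_xx[-3] = x[3]*x[0] = -9
  r_xx[-2] = x[2]*x[0] + x[3]*x[1] = 0
  r_xx[-1] = x[1]*x[0] + x[2]*x[1] + x[3]*x[2] = 9
  r_xx[0] = x[0]*x[0] + x[1]*x[1] + x[2]*x[2] + x[3]*x[3] = 36
  r_xx[1] = x[0]*x[1] + x[1]*x[2] + x[2]*x[3] = 9
  r_xx[2] = x[0]*x[2] + x[1]*x[3] = 0
  r_xx[3] = x[0]*x[3] = -9
r_xx = [-9, 0, 9, 36, 9, 0, -9]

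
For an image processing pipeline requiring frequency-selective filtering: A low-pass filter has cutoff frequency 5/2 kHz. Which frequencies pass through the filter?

A low-pass filter passes all frequencies below the cutoff frequency 5/2 kHz and attenuates higher frequencies.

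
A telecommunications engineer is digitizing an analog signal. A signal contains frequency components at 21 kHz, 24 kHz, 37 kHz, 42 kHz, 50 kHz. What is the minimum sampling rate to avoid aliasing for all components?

The highest frequency component is f_max = 50 kHz.
Nyquist rate = 2 * f_max = 2 * 50 kHz = 100 kHz.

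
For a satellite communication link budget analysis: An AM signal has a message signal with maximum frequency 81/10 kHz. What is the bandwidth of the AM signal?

In AM (double-sideband), the bandwidth is twice the message frequency.
BW = 2 * f_m = 2 * 81/10 kHz = 81/5 kHz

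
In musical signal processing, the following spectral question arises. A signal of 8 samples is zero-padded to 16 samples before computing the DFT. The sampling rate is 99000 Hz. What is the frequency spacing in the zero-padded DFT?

Original DFT: N = 8, resolution = f_s/N = 99000/8 = 12375 Hz
Zero-padded DFT: N = 16, resolution = f_s/N = 99000/16 = 12375/2 Hz
Zero-padding interpolates the spectrum (finer frequency grid)
but does NOT improve the true spectral resolution (ability to resolve close frequencies).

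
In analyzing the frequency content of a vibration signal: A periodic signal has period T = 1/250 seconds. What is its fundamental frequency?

The fundamental frequency is the reciprocal of the period.
f = 1/T = 1/(1/250) = 250 Hz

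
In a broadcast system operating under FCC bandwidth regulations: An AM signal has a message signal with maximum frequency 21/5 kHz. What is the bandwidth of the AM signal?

In AM (double-sideband), the bandwidth is twice the message frequency.
BW = 2 * f_m = 2 * 21/5 kHz = 42/5 kHz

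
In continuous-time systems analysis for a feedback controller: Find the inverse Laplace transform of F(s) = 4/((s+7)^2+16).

Standard pair: w/((s+a)^2+w^2) <-> e^(-at)*sin(wt)*u(t)
With a=7, w=4: f(t) = e^(-7t)*sin(4t)*u(t)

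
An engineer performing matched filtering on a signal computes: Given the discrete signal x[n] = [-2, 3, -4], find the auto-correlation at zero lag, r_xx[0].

The auto-correlation at zero lag r_xx[0] equals the signal energy.
r_xx[0] = sum of x[n]^2 = (-2)^2 + 3^2 + (-4)^2
= 4 + 9 + 16 = 29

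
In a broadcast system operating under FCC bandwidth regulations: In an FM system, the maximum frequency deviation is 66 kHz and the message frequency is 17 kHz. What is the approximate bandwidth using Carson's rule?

Carson's rule: BW = 2*(delta_f + f_m)
= 2*(66 + 17) kHz = 166 kHz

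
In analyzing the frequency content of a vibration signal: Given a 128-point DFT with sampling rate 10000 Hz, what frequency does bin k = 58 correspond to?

The frequency of DFT bin k is: f_k = k * f_s / N
f_58 = 58 * 10000 / 128 = 18125/4 Hz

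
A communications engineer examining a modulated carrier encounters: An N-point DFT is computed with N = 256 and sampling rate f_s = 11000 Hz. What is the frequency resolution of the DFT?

DFT frequency resolution = f_s / N
= 11000 / 256 = 1375/32 Hz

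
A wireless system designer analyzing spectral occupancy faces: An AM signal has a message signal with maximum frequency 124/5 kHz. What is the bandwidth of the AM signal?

In AM (double-sideband), the bandwidth is twice the message frequency.
BW = 2 * f_m = 2 * 124/5 kHz = 248/5 kHz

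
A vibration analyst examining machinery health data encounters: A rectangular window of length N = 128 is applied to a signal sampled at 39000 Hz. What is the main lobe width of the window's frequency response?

For a rectangular window of length N,
the main lobe width in frequency is 2*f_s/N.
= 2*39000/128 = 4875/8 Hz
This determines the minimum frequency separation for resolving two sinusoids.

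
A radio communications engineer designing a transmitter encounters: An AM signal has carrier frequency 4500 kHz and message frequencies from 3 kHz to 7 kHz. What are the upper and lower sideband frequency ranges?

Upper sideband (USB) = fc + [fm_low, fm_high] = 4500 + [3, 7] = [4503, 4507] kHz
Lower sideband (LSB) = fc - [fm_high, fm_low] = 4500 - [7, 3] = [4493, 4497] kHz
Total occupied spectrum: 4493 kHz to 4507 kHz (plus carrier at 4500 kHz)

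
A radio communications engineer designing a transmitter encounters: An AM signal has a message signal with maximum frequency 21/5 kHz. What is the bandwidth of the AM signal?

In AM (double-sideband), the bandwidth is twice the message frequency.
BW = 2 * f_m = 2 * 21/5 kHz = 42/5 kHz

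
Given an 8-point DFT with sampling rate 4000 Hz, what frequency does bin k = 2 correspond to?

The frequency of DFT bin k is: f_k = k * f_s / N
f_2 = 2 * 4000 / 8 = 1000 Hz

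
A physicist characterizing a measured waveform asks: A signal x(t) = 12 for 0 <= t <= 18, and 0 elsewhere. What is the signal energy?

Energy = integral of |x(t)|^2 dt over the signal duration
= 12^2 * 18 = 144 * 18 = 2592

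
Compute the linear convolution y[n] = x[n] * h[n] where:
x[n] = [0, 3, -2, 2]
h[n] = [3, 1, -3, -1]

y[n] = sum_k x[k]*h[n-k]. Output length = len(x) + len(h) - 1 = 4 + 4 - 1 = 7.
y[0] = 0*3 = 0
y[1] = 3*3 + 0*1 = 9
y[2] = -2*3 + 3*1 + 0*-3 = -3
y[3] = 2*3 + -2*1 + 3*-3 + 0*-1 = -5
y[4] = 2*1 + -2*-3 + 3*-1 = 5
y[5] = 2*-3 + -2*-1 = -4
y[6] = 2*-1 = -2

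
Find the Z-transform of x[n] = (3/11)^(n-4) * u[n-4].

Time-shifting property: if X(z) = Z{x[n]}, then Z{x[n-d]} = z^(-d) * X(z)
X(z) = z/(z - 3/11) for x[n] = (3/11)^n * u[n]
Z{x[n-4]} = z^(-4) * z/(z - 3/11) = z^(-3)/(z - 3/11)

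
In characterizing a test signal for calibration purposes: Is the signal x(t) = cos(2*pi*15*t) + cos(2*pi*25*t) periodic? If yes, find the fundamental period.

f1 = 15 Hz, f2 = 25 Hz
Period T1 = 1/15, T2 = 1/25
Ratio T1/T2 = 25/15, which is rational.
The signal is periodic with fundamental period T = 1/GCD(15,25) = 1/5 s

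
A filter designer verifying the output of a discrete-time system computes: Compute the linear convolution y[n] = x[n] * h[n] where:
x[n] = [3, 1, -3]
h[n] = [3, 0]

y[n] = sum_k x[k]*h[n-k]. Output length = len(x) + len(h) - 1 = 3 + 2 - 1 = 4.
y[0] = 3*3 = 9
y[1] = 1*3 + 3*0 = 3
y[2] = -3*3 + 1*0 = -9
y[3] = -3*0 = 0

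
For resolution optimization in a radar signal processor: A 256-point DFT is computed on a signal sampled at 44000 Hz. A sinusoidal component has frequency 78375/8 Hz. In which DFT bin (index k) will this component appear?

DFT frequency resolution = f_s/N = 44000/256 = 1375/8 Hz
Bin index k = f_signal / resolution = 78375/8 / 1375/8 = 57
The signal frequency 78375/8 Hz falls in DFT bin k = 57.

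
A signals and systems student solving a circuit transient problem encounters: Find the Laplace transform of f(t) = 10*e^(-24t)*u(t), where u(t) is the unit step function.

Standard Laplace transform pair:
e^(-at)*u(t) <-> 1/(s+a)
With a = 24: L{10*e^(-24t)*u(t)} = 10/(s+24), ROC: Re(s) > -24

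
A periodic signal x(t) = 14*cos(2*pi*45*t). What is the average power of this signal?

Average power of A*cos(wt) is A^2/2.
P = 14^2 / 2 = 196/2 = 98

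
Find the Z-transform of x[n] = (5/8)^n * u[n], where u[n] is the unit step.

The Z-transform of a^n * u[n] is z/(z-a) for |z| > |a|.
Here a = 5/8, so X(z) = z/(z - (5/8)) = 8z/(8z - 5)
ROC: |z| > 5/8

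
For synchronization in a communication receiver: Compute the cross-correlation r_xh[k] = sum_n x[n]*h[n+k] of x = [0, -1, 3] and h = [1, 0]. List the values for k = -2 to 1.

Both sequences indexed from 0 and zero outside their support.
Lags with overlap: k = -2 to 1.
  r_xh[-2] = x[2]*h[0] = 3
  r_xh[-1] = x[1]*h[0] + x[2]*h[1] = -1
  r_xh[0] = x[0]*h[0] + x[1]*h[1] = 0
  r_xh[1] = x[0]*h[1] = 0
r_xh = [3, -1, 0, 0] (for k = -2, ..., 1)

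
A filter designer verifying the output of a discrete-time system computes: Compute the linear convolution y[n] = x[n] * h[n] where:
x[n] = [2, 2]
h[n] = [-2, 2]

y[n] = sum_k x[k]*h[n-k]. Output length = len(x) + len(h) - 1 = 2 + 2 - 1 = 3.
y[0] = 2*-2 = -4
y[1] = 2*-2 + 2*2 = 0
y[2] = 2*2 = 4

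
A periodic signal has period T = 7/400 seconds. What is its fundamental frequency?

The fundamental frequency is the reciprocal of the period.
f = 1/T = 1/(7/400) = 400/7 Hz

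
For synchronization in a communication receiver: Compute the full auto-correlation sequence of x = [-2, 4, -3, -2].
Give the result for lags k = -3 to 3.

r_xx[k] = sum_m x[m]*x[m+k], indexed from 0, for k = -3 to 3:
  r_xx[-3] = x[3]*x[0] = 4
  r_xx[-2] = x[2]*x[0] + x[3]*x[1] = -2
  r_xx[-1] = x[1]*x[0] + x[2]*x[1] + x[3]*x[2] = -14
  r_xx[0] = x[0]*x[0] + x[1]*x[1] + x[2]*x[2] + x[3]*x[3] = 33
  r_xx[1] = x[0]*x[1] + x[1]*x[2] + x[2]*x[3] = -14
  r_xx[2] = x[0]*x[2] + x[1]*x[3] = -2
  r_xx[3] = x[0]*x[3] = 4
r_xx = [4, -2, -14, 33, -14, -2, 4]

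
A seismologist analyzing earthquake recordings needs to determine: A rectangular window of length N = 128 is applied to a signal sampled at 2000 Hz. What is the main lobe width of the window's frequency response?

For a rectangular window of length N,
the main lobe width in frequency is 2*f_s/N.
= 2*2000/128 = 125/4 Hz
This determines the minimum frequency separation for resolving two sinusoids.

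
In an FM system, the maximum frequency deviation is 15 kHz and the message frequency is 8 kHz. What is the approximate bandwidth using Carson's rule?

Carson's rule: BW = 2*(delta_f + f_m)
= 2*(15 + 8) kHz = 46 kHz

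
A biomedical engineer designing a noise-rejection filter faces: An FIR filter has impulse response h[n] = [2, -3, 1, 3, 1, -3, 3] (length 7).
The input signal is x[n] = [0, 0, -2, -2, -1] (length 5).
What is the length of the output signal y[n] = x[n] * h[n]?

For linear convolution, the output length is:
len(y) = len(x) + len(h) - 1 = 5 + 7 - 1 = 11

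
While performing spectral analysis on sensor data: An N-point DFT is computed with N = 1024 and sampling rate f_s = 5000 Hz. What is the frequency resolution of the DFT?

DFT frequency resolution = f_s / N
= 5000 / 1024 = 625/128 Hz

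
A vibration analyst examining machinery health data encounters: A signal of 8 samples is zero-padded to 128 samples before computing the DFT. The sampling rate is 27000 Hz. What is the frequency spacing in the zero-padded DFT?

Original DFT: N = 8, resolution = f_s/N = 27000/8 = 3375 Hz
Zero-padded DFT: N = 128, resolution = f_s/N = 27000/128 = 3375/16 Hz
Zero-padding interpolates the spectrum (finer frequency grid)
but does NOT improve the true spectral resolution (ability to resolve close frequencies).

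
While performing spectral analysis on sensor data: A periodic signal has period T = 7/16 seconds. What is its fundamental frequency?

The fundamental frequency is the reciprocal of the period.
f = 1/T = 1/(7/16) = 16/7 Hz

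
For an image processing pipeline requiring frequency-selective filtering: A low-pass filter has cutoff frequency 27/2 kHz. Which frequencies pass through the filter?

A low-pass filter passes all frequencies below the cutoff frequency 27/2 kHz and attenuates higher frequencies.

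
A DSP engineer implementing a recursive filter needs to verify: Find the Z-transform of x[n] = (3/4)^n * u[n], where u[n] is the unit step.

The Z-transform of a^n * u[n] is z/(z-a) for |z| > |a|.
Here a = 3/4, so X(z) = z/(z - (3/4)) = 4z/(4z - 3)
ROC: |z| > 3/4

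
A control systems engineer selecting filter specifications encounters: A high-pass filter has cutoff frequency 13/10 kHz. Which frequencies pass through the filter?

A high-pass filter passes all frequencies above the cutoff frequency 13/10 kHz and attenuates lower frequencies.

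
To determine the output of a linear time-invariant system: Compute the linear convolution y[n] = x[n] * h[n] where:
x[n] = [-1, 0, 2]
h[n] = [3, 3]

y[n] = sum_k x[k]*h[n-k]. Output length = len(x) + len(h) - 1 = 3 + 2 - 1 = 4.
y[0] = -1*3 = -3
y[1] = 0*3 + -1*3 = -3
y[2] = 2*3 + 0*3 = 6
y[3] = 2*3 = 6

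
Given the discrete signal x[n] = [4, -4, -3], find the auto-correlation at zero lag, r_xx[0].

The auto-correlation at zero lag r_xx[0] equals the signal energy.
r_xx[0] = sum of x[n]^2 = 4^2 + (-4)^2 + (-3)^2
= 16 + 16 + 9 = 41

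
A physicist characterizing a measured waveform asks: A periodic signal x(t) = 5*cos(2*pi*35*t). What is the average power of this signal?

Average power of A*cos(wt) is A^2/2.
P = 5^2 / 2 = 25/2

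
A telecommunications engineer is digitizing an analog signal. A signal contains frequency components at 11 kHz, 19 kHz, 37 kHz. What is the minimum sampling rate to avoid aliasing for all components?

The highest frequency component is f_max = 37 kHz.
Nyquist rate = 2 * f_max = 2 * 37 kHz = 74 kHz.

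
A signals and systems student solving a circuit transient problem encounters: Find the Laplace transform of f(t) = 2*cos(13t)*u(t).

Standard pair: cos(wt)*u(t) <-> s/(s^2+w^2)
With w = 13: L{2*cos(13t)*u(t)} = 2s/(s^2+169)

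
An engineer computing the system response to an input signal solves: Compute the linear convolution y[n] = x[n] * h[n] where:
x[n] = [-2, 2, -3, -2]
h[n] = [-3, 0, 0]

y[n] = sum_k x[k]*h[n-k]. Output length = len(x) + len(h) - 1 = 4 + 3 - 1 = 6.
y[0] = -2*-3 = 6
y[1] = 2*-3 + -2*0 = -6
y[2] = -3*-3 + 2*0 + -2*0 = 9
y[3] = -2*-3 + -3*0 + 2*0 = 6
y[4] = -2*0 + -3*0 = 0
y[5] = -2*0 = 0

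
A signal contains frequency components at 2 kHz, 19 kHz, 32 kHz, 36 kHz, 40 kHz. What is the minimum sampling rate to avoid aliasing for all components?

The highest frequency component is f_max = 40 kHz.
Nyquist rate = 2 * f_max = 2 * 40 kHz = 80 kHz.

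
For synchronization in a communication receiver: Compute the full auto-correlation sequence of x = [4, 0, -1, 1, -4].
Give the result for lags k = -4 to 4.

r_xx[k] = sum_m x[m]*x[m+k], indexed from 0, for k = -4 to 4:
  r_xx[-4] = x[4]*x[0] = -16
  r_xx[-3] = x[3]*x[0] + x[4]*x[1] = 4
  r_xx[-2] = x[2]*x[0] + x[3]*x[1] + x[4]*x[2] = 0
  r_xx[-1] = x[1]*x[0] + x[2]*x[1] + x[3]*x[2] + x[4]*x[3] = -5
  r_xx[0] = x[0]*x[0] + x[1]*x[1] + x[2]*x[2] + x[3]*x[3] + x[4]*x[4] = 34
  r_xx[1] = x[0]*x[1] + x[1]*x[2] + x[2]*x[3] + x[3]*x[4] = -5
  r_xx[2] = x[0]*x[2] + x[1]*x[3] + x[2]*x[4] = 0
  r_xx[3] = x[0]*x[3] + x[1]*x[4] = 4
  r_xx[4] = x[0]*x[4] = -16
r_xx = [-16, 4, 0, -5, 34, -5, 0, 4, -16]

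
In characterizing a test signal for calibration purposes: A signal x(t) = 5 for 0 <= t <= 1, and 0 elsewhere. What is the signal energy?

Energy = integral of |x(t)|^2 dt over the signal duration
= 5^2 * 1 = 25 * 1 = 25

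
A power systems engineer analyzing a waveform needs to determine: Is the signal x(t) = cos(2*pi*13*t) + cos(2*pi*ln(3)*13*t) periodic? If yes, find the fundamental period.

f1 = 13 Hz, f2 = 13*ln(3) Hz
Ratio f2/f1 = ln(3), which is irrational.
Since the frequency ratio is irrational, no common period exists.
The signal is not periodic.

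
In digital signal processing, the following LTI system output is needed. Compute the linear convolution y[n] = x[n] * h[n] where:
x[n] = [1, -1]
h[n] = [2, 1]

y[n] = sum_k x[k]*h[n-k]. Output length = len(x) + len(h) - 1 = 2 + 2 - 1 = 3.
y[0] = 1*2 = 2
y[1] = -1*2 + 1*1 = -1
y[2] = -1*1 = -1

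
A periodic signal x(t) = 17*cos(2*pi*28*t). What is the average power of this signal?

Average power of A*cos(wt) is A^2/2.
P = 17^2 / 2 = 289/2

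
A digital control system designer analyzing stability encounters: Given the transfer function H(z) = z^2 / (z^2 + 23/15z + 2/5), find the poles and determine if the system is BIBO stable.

Poles are roots of the denominator: z^2 + 23/15z + 2/5 = 0.
Quadratic formula: z = [-(23/15) +/- sqrt((23/15)^2 - 4*(2/5))] / 2
Discriminant = 529/225 - 8/5 = 169/225; sqrt = 13/15.
z = (-23/15 +/- 13/15) / 2 => z = -1/3 or z = -6/5.
|p1| = 6/5, |p2| = 1/3.
For BIBO stability, all poles must lie inside the unit circle (|p| < 1).
System is UNSTABLE since at least one |p| >= 1.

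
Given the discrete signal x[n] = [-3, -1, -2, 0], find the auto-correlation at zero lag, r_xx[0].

The auto-correlation at zero lag r_xx[0] equals the signal energy.
r_xx[0] = sum of x[n]^2 = (-3)^2 + (-1)^2 + (-2)^2 + 0^2
= 9 + 1 + 4 + 0 = 14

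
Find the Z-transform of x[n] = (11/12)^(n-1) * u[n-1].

Time-shifting property: if X(z) = Z{x[n]}, then Z{x[n-d]} = z^(-d) * X(z)
X(z) = z/(z - 11/12) for x[n] = (11/12)^n * u[n]
Z{x[n-1]} = z^(-1) * z/(z - 11/12) = 1/(z - 11/12)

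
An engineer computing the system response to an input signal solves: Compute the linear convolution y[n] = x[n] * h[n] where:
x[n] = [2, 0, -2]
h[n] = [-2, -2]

y[n] = sum_k x[k]*h[n-k]. Output length = len(x) + len(h) - 1 = 3 + 2 - 1 = 4.
y[0] = 2*-2 = -4
y[1] = 0*-2 + 2*-2 = -4
y[2] = -2*-2 + 0*-2 = 4
y[3] = -2*-2 = 4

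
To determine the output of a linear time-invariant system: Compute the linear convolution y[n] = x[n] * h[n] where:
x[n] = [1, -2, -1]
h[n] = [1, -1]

y[n] = sum_k x[k]*h[n-k]. Output length = len(x) + len(h) - 1 = 3 + 2 - 1 = 4.
y[0] = 1*1 = 1
y[1] = -2*1 + 1*-1 = -3
y[2] = -1*1 + -2*-1 = 1
y[3] = -1*-1 = 1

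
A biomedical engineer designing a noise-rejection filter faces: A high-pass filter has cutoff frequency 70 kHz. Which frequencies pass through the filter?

A high-pass filter passes all frequencies above the cutoff frequency 70 kHz and attenuates lower frequencies.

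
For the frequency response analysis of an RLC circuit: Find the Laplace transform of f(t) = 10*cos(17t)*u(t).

Standard pair: cos(wt)*u(t) <-> s/(s^2+w^2)
With w = 17: L{10*cos(17t)*u(t)} = 10s/(s^2+289)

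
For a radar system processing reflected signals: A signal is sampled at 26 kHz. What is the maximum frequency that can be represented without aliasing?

The maximum frequency that can be represented without aliasing
is the Nyquist frequency: f_max = f_s / 2 = 26 kHz / 2 = 13 kHz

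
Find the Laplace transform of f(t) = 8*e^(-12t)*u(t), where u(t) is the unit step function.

Standard Laplace transform pair:
e^(-at)*u(t) <-> 1/(s+a)
With a = 12: L{8*e^(-12t)*u(t)} = 8/(s+12), ROC: Re(s) > -12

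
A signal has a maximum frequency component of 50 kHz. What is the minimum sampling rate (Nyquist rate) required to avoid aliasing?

By the Nyquist-Shannon sampling theorem,
the minimum sampling rate (Nyquist rate) must be at least 2 * f_max.
Nyquist rate = 2 * 50 kHz = 100 kHz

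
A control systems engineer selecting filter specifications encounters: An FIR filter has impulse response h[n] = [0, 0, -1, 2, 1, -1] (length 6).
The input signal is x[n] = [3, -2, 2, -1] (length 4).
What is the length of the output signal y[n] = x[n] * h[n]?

For linear convolution, the output length is:
len(y) = len(x) + len(h) - 1 = 4 + 6 - 1 = 9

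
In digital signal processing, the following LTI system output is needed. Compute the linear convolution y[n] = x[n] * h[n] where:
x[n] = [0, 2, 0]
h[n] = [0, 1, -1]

y[n] = sum_k x[k]*h[n-k]. Output length = len(x) + len(h) - 1 = 3 + 3 - 1 = 5.
y[0] = 0*0 = 0
y[1] = 2*0 + 0*1 = 0
y[2] = 0*0 + 2*1 + 0*-1 = 2
y[3] = 0*1 + 2*-1 = -2
y[4] = 0*-1 = 0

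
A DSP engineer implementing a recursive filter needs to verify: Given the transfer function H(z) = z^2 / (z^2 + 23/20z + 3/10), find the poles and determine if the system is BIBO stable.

Poles are roots of the denominator: z^2 + 23/20z + 3/10 = 0.
Quadratic formula: z = [-(23/20) +/- sqrt((23/20)^2 - 4*(3/10))] / 2
Discriminant = 529/400 - 6/5 = 49/400; sqrt = 7/20.
z = (-23/20 +/- 7/20) / 2 => z = -2/5 or z = -3/4.
|p1| = 3/4, |p2| = 2/5.
For BIBO stability, all poles must lie inside the unit circle (|p| < 1).
System is STABLE since both |p| < 1.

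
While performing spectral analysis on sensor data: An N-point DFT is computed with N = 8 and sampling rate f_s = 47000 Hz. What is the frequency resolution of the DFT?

DFT frequency resolution = f_s / N
= 47000 / 8 = 5875 Hz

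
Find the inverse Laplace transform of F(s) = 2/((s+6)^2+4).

Standard pair: w/((s+a)^2+w^2) <-> e^(-at)*sin(wt)*u(t)
With a=6, w=2: f(t) = e^(-6t)*sin(2t)*u(t)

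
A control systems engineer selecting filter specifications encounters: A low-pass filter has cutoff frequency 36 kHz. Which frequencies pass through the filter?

A low-pass filter passes all frequencies below the cutoff frequency 36 kHz and attenuates higher frequencies.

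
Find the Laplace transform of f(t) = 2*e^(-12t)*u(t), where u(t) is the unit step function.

Standard Laplace transform pair:
e^(-at)*u(t) <-> 1/(s+a)
With a = 12: L{2*e^(-12t)*u(t)} = 2/(s+12), ROC: Re(s) > -12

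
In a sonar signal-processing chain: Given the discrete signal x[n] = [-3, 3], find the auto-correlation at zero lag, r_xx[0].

The auto-correlation at zero lag r_xx[0] equals the signal energy.
r_xx[0] = sum of x[n]^2 = (-3)^2 + 3^2
= 9 + 9 = 18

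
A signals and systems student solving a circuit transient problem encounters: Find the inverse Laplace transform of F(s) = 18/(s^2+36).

Standard pair: w/(s^2+w^2) <-> sin(wt)*u(t)
Recognize w^2 = 36, so w = 6; numerator 18 = 3*6.
f(t) = 3*sin(6t)*u(t)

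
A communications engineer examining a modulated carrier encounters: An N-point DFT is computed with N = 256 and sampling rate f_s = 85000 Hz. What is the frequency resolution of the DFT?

DFT frequency resolution = f_s / N
= 85000 / 256 = 10625/32 Hz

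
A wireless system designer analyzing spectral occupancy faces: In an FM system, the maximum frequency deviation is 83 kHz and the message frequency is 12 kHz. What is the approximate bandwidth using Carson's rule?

Carson's rule: BW = 2*(delta_f + f_m)
= 2*(83 + 12) kHz = 190 kHz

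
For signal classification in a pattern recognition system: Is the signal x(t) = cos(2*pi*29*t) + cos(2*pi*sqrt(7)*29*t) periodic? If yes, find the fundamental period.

f1 = 29 Hz, f2 = 29*sqrt(7) Hz
Ratio f2/f1 = sqrt(7), which is irrational.
Since the frequency ratio is irrational, no common period exists.
The signal is not periodic.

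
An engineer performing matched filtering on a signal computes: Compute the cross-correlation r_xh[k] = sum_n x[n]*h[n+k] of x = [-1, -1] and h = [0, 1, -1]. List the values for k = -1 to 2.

Both sequences indexed from 0 and zero outside their support.
Lags with overlap: k = -1 to 2.
  r_xh[-1] = x[1]*h[0] = 0
  r_xh[0] = x[0]*h[0] + x[1]*h[1] = -1
  r_xh[1] = x[0]*h[1] + x[1]*h[2] = 0
  r_xh[2] = x[0]*h[2] = 1
r_xh = [0, -1, 0, 1] (for k = -1, ..., 2)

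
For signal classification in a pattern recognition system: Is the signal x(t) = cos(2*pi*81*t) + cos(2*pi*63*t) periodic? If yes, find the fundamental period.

f1 = 81 Hz, f2 = 63 Hz
Period T1 = 1/81, T2 = 1/63
Ratio T1/T2 = 63/81, which is rational.
The signal is periodic with fundamental period T = 1/GCD(81,63) = 1/9 s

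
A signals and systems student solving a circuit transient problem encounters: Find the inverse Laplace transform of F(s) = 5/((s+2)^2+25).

Standard pair: w/((s+a)^2+w^2) <-> e^(-at)*sin(wt)*u(t)
With a=2, w=5: f(t) = e^(-2t)*sin(5t)*u(t)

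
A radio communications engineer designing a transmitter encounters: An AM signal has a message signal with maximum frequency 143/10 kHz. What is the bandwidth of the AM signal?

In AM (double-sideband), the bandwidth is twice the message frequency.
BW = 2 * f_m = 2 * 143/10 kHz = 143/5 kHz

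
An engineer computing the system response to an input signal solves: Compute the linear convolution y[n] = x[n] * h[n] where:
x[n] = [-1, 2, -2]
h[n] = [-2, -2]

y[n] = sum_k x[k]*h[n-k]. Output length = len(x) + len(h) - 1 = 3 + 2 - 1 = 4.
y[0] = -1*-2 = 2
y[1] = 2*-2 + -1*-2 = -2
y[2] = -2*-2 + 2*-2 = 0
y[3] = -2*-2 = 4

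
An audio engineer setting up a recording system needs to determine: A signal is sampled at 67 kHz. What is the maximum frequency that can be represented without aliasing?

The maximum frequency that can be represented without aliasing
is the Nyquist frequency: f_max = f_s / 2 = 67 kHz / 2 = 67/2 kHz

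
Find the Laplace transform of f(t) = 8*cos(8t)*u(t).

Standard pair: cos(wt)*u(t) <-> s/(s^2+w^2)
With w = 8: L{8*cos(8t)*u(t)} = 8s/(s^2+64)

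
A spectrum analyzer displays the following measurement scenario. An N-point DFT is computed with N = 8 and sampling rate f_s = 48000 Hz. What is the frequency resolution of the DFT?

DFT frequency resolution = f_s / N
= 48000 / 8 = 6000 Hz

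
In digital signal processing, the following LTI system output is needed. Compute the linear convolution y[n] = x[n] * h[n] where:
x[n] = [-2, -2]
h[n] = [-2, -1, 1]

y[n] = sum_k x[k]*h[n-k]. Output length = len(x) + len(h) - 1 = 2 + 3 - 1 = 4.
y[0] = -2*-2 = 4
y[1] = -2*-2 + -2*-1 = 6
y[2] = -2*-1 + -2*1 = 0
y[3] = -2*1 = -2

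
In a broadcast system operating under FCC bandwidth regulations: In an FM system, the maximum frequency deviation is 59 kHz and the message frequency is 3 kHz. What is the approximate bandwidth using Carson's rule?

Carson's rule: BW = 2*(delta_f + f_m)
= 2*(59 + 3) kHz = 124 kHz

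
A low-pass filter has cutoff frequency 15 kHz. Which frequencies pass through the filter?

A low-pass filter passes all frequencies below the cutoff frequency 15 kHz and attenuates higher frequencies.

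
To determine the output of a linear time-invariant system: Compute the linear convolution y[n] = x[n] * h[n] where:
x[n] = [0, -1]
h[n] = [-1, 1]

y[n] = sum_k x[k]*h[n-k]. Output length = len(x) + len(h) - 1 = 2 + 2 - 1 = 3.
y[0] = 0*-1 = 0
y[1] = -1*-1 + 0*1 = 1
y[2] = -1*1 = -1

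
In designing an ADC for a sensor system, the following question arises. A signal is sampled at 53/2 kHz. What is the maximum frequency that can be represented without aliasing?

The maximum frequency that can be represented without aliasing
is the Nyquist frequency: f_max = f_s / 2 = 53/2 kHz / 2 = 53/4 kHz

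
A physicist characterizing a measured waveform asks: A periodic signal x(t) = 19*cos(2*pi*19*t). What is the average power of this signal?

Average power of A*cos(wt) is A^2/2.
P = 19^2 / 2 = 361/2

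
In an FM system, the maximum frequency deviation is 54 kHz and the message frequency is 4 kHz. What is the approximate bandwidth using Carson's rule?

Carson's rule: BW = 2*(delta_f + f_m)
= 2*(54 + 4) kHz = 116 kHz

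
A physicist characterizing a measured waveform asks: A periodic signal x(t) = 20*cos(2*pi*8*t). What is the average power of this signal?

Average power of A*cos(wt) is A^2/2.
P = 20^2 / 2 = 400/2 = 200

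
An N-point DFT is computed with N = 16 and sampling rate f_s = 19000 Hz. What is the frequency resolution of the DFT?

DFT frequency resolution = f_s / N
= 19000 / 16 = 2375/2 Hz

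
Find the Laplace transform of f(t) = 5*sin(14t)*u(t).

Standard pair: sin(wt)*u(t) <-> w/(s^2+w^2)
With w = 14: L{5*sin(14t)*u(t)} = 70/(s^2+196)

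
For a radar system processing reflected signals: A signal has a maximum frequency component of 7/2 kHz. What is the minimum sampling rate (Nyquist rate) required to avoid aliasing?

By the Nyquist-Shannon sampling theorem,
the minimum sampling rate (Nyquist rate) must be at least 2 * f_max.
Nyquist rate = 2 * 7/2 kHz = 7 kHz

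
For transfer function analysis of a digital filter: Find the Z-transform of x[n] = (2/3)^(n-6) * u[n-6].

Time-shifting property: if X(z) = Z{x[n]}, then Z{x[n-d]} = z^(-d) * X(z)
X(z) = z/(z - 2/3) for x[n] = (2/3)^n * u[n]
Z{x[n-6]} = z^(-6) * z/(z - 2/3) = z^(-5)/(z - 2/3)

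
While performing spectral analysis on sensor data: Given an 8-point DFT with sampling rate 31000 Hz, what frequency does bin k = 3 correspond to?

The frequency of DFT bin k is: f_k = k * f_s / N
f_3 = 3 * 31000 / 8 = 11625 Hz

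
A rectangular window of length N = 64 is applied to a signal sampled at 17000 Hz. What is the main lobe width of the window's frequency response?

For a rectangular window of length N,
the main lobe width in frequency is 2*f_s/N.
= 2*17000/64 = 2125/4 Hz
This determines the minimum frequency separation for resolving two sinusoids.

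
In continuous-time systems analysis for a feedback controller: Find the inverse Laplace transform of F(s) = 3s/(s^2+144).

Standard pair: s/(s^2+w^2) <-> cos(wt)*u(t)
With k=3, w=12: f(t) = 3*cos(12t)*u(t)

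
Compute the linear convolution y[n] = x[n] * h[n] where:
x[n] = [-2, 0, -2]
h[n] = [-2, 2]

y[n] = sum_k x[k]*h[n-k]. Output length = len(x) + len(h) - 1 = 3 + 2 - 1 = 4.
y[0] = -2*-2 = 4
y[1] = 0*-2 + -2*2 = -4
y[2] = -2*-2 + 0*2 = 4
y[3] = -2*2 = -4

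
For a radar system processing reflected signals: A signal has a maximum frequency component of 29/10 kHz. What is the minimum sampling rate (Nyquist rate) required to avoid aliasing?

By the Nyquist-Shannon sampling theorem,
the minimum sampling rate (Nyquist rate) must be at least 2 * f_max.
Nyquist rate = 2 * 29/10 kHz = 29/5 kHz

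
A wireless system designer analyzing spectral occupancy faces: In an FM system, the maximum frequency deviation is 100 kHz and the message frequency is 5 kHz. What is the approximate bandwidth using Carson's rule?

Carson's rule: BW = 2*(delta_f + f_m)
= 2*(100 + 5) kHz = 210 kHz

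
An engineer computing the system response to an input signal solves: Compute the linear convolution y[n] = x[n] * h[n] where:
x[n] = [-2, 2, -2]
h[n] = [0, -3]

y[n] = sum_k x[k]*h[n-k]. Output length = len(x) + len(h) - 1 = 3 + 2 - 1 = 4.
y[0] = -2*0 = 0
y[1] = 2*0 + -2*-3 = 6
y[2] = -2*0 + 2*-3 = -6
y[3] = -2*-3 = 6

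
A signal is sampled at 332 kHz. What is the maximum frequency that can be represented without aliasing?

The maximum frequency that can be represented without aliasing
is the Nyquist frequency: f_max = f_s / 2 = 332 kHz / 2 = 166 kHz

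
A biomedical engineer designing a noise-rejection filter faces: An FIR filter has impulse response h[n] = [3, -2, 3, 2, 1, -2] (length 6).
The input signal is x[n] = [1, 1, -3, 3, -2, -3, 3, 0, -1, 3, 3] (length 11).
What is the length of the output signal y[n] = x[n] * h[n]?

For linear convolution, the output length is:
len(y) = len(x) + len(h) - 1 = 11 + 6 - 1 = 16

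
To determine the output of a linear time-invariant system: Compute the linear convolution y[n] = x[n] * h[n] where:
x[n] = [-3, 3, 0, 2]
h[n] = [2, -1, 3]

y[n] = sum_k x[k]*h[n-k]. Output length = len(x) + len(h) - 1 = 4 + 3 - 1 = 6.
y[0] = -3*2 = -6
y[1] = 3*2 + -3*-1 = 9
y[2] = 0*2 + 3*-1 + -3*3 = -12
y[3] = 2*2 + 0*-1 + 3*3 = 13
y[4] = 2*-1 + 0*3 = -2
y[5] = 2*3 = 6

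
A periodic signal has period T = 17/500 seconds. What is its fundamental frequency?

The fundamental frequency is the reciprocal of the period.
f = 1/T = 1/(17/500) = 500/17 Hz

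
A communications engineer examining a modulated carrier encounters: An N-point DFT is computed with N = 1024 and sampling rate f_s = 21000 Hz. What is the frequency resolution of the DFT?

DFT frequency resolution = f_s / N
= 21000 / 1024 = 2625/128 Hz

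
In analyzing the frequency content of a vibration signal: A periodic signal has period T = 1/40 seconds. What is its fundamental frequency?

The fundamental frequency is the reciprocal of the period.
f = 1/T = 1/(1/40) = 40 Hz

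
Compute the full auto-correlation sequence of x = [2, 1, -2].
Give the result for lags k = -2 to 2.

r_xx[k] = sum_m x[m]*x[m+k], indexed from 0, for k = -2 to 2:
  r_xx[-2] = x[2]*x[0] = -4
  r_xx[-1] = x[1]*x[0] + x[2]*x[1] = 0
  r_xx[0] = x[0]*x[0] + x[1]*x[1] + x[2]*x[2] = 9
  r_xx[1] = x[0]*x[1] + x[1]*x[2] = 0
  r_xx[2] = x[0]*x[2] = -4
r_xx = [-4, 0, 9, 0, -4]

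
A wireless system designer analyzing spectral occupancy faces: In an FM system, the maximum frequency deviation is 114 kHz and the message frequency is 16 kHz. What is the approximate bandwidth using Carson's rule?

Carson's rule: BW = 2*(delta_f + f_m)
= 2*(114 + 16) kHz = 260 kHz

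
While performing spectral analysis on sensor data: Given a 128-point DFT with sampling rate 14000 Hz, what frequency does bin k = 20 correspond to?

The frequency of DFT bin k is: f_k = k * f_s / N
f_20 = 20 * 14000 / 128 = 4375/2 Hz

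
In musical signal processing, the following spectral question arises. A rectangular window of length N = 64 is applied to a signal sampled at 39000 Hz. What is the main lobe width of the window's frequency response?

For a rectangular window of length N,
the main lobe width in frequency is 2*f_s/N.
= 2*39000/64 = 4875/4 Hz
This determines the minimum frequency separation for resolving two sinusoids.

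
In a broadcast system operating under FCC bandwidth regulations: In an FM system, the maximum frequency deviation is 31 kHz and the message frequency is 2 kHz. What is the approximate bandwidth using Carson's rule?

Carson's rule: BW = 2*(delta_f + f_m)
= 2*(31 + 2) kHz = 66 kHz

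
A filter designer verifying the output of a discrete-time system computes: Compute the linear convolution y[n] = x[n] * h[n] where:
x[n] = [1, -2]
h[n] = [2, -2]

y[n] = sum_k x[k]*h[n-k]. Output length = len(x) + len(h) - 1 = 2 + 2 - 1 = 3.
y[0] = 1*2 = 2
y[1] = -2*2 + 1*-2 = -6
y[2] = -2*-2 = 4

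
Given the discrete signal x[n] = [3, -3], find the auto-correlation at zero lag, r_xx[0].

The auto-correlation at zero lag r_xx[0] equals the signal energy.
r_xx[0] = sum of x[n]^2 = 3^2 + (-3)^2
= 9 + 9 = 18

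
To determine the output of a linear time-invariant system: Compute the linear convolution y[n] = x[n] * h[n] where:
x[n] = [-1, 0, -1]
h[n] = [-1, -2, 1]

y[n] = sum_k x[k]*h[n-k]. Output length = len(x) + len(h) - 1 = 3 + 3 - 1 = 5.
y[0] = -1*-1 = 1
y[1] = 0*-1 + -1*-2 = 2
y[2] = -1*-1 + 0*-2 + -1*1 = 0
y[3] = -1*-2 + 0*1 = 2
y[4] = -1*1 = -1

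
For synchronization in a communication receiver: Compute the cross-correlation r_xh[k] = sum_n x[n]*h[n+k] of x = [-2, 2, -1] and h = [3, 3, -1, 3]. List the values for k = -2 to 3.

Both sequences indexed from 0 and zero outside their support.
Lags with overlap: k = -2 to 3.
  r_xh[-2] = x[2]*h[0] = -3
  r_xh[-1] = x[1]*h[0] + x[2]*h[1] = 3
  r_xh[0] = x[0]*h[0] + x[1]*h[1] + x[2]*h[2] = 1
  r_xh[1] = x[0]*h[1] + x[1]*h[2] + x[2]*h[3] = -11
  r_xh[2] = x[0]*h[2] + x[1]*h[3] = 8
  r_xh[3] = x[0]*h[3] = -6
r_xh = [-3, 3, 1, -11, 8, -6] (for k = -2, ..., 3)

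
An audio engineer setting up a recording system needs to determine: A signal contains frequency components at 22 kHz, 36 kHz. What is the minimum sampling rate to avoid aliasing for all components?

The highest frequency component is f_max = 36 kHz.
Nyquist rate = 2 * f_max = 2 * 36 kHz = 72 kHz.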